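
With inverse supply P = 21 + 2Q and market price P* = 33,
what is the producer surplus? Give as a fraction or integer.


Minimum supply price (at Q=0): P_min = 21
Quantity supplied at P* = 33:
Q* = (33 - 21)/2 = 6
PS = (1/2) * Q* * (P* - P_min)
PS = (1/2) * 6 * (33 - 21)
PS = (1/2) * 6 * 12 = 36

36


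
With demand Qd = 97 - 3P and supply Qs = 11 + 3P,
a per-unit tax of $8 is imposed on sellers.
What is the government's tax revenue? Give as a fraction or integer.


With tax on sellers, new supply: Qs' = 11 + 3(P - 8)
= 3P - 13
New equilibrium quantity:
Q_new = 42
Tax revenue = tax * Q_new = 8 * 42 = 336

336


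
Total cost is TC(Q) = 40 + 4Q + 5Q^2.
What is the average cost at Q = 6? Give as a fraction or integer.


TC(6) = 40 + 4*6 + 5*6^2
TC(6) = 40 + 24 + 180 = 244
AC = TC/Q = 244/6 = 122/3

122/3


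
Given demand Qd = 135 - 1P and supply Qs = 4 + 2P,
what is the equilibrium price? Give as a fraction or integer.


At equilibrium, Qd = Qs.
135 - 1P = 4 + 2P
135 - 4 = 1P + 2P
131 = 3P
P* = 131/3 = 131/3

131/3


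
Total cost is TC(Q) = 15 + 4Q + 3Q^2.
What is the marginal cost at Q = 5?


MC = dTC/dQ = 4 + 2*3*Q
At Q = 5:
MC = 4 + 6*5
MC = 4 + 30 = 34

34


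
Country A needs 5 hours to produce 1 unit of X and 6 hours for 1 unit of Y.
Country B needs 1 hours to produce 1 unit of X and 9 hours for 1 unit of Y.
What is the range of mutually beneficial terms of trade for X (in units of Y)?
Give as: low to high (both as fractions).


Opportunity cost of X for Country A = hours_X / hours_Y = 5/6 = 5/6 units of Y
Opportunity cost of X for Country B = hours_X / hours_Y = 1/9 = 1/9 units of Y
Terms of trade must be between the two opportunity costs.
Range: 1/9 to 5/6

1/9 to 5/6


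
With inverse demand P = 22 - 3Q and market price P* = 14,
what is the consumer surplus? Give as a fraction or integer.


Maximum willingness to pay (at Q=0): P_max = 22
Quantity demanded at P* = 14:
Q* = (22 - 14)/3 = 8/3
CS = (1/2) * Q* * (P_max - P*)
CS = (1/2) * 8/3 * (22 - 14)
CS = (1/2) * 8/3 * 8 = 32/3

32/3


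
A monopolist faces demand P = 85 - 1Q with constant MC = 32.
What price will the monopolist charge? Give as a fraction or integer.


MR = 85 - 2Q
Set MR = MC: 85 - 2Q = 32
Q* = 53/2
Substitute into demand:
P* = 85 - 1*53/2 = 117/2

117/2


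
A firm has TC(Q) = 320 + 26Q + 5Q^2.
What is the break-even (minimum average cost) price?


AC(Q) = 320/Q + 26 + 5Q
To minimize: dAC/dQ = -320/Q^2 + 5 = 0
Q^2 = 320/5 = 64
Q* = 8
Min AC = 320/8 + 26 + 5*8
Min AC = 40 + 26 + 40 = 106

106


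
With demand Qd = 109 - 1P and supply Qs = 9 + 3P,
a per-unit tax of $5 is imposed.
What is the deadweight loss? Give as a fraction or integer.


Pre-tax equilibrium quantity: Q* = 84
Post-tax equilibrium quantity: Q_tax = 321/4
Reduction in quantity: Q* - Q_tax = 15/4
DWL = (1/2) * tax * (Q* - Q_tax)
DWL = (1/2) * 5 * 15/4 = 75/8

75/8


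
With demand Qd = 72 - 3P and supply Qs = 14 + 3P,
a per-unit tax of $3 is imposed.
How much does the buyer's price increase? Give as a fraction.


With a per-unit tax, the buyer's price increase depends on relative slopes.
Supply slope: d = 3, Demand slope: b = 3
Buyer's price increase = d * tax / (b + d)
= 3 * 3 / (3 + 3)
= 9 / 6 = 3/2

3/2


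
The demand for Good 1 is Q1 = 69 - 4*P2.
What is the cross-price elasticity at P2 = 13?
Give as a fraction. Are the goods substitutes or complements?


dQ1/dP2 = -4
At P2 = 13: Q1 = 69 - 4*13 = 17
Exy = (dQ1/dP2)(P2/Q1) = -4 * 13 / 17 = -52/17
Since Exy < 0, the goods are complements.

-52/17 (complements)


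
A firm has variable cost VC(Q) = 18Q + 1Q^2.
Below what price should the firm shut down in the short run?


AVC(Q) = VC(Q)/Q = 18 + 1Q
AVC is increasing in Q, so minimum AVC is at Q -> 0+.
Min AVC = 18
The firm should shut down if P < 18.

18


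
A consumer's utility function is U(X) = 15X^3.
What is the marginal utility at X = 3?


MU = dU/dX = 15*3*X^(3-1)
MU = 45*X^2
At X = 3:
MU = 45 * 3^2
MU = 45 * 9 = 405

405


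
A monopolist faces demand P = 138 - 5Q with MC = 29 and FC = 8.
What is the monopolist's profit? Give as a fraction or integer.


MR = MC: 138 - 10Q = 29
Q* = 109/10
P* = 138 - 5*109/10 = 167/2
Profit = (P* - MC)*Q* - FC
= (167/2 - 29)*109/10 - 8
= 109/2*109/10 - 8
= 11881/20 - 8 = 11721/20

11721/20


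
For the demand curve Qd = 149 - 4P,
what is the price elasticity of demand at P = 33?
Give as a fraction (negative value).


dQ/dP = -4
At P = 33: Q = 149 - 4*33 = 17
E = (dQ/dP)(P/Q) = (-4)(33/17) = -132/17

-132/17


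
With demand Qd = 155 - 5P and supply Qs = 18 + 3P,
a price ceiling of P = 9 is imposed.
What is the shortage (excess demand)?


At P = 9:
Qd = 155 - 5*9 = 110
Qs = 18 + 3*9 = 45
Shortage = Qd - Qs = 110 - 45 = 65

65


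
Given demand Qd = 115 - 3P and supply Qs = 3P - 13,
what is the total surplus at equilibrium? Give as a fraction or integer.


Find equilibrium: 115 - 3P = 3P - 13
115 + 13 = 6P
P* = 128/6 = 64/3
Q* = 3*64/3 - 13 = 51
Inverse demand: P = 115/3 - Q/3, so P_max = 115/3
Inverse supply: P = 13/3 + Q/3, so P_min = 13/3
CS = (1/2) * 51 * (115/3 - 64/3) = 867/2
PS = (1/2) * 51 * (64/3 - 13/3) = 867/2
TS = CS + PS = 867/2 + 867/2 = 867

867


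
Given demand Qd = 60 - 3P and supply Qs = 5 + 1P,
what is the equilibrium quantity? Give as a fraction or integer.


First find equilibrium price:
60 - 3P = 5 + 1P
P* = 55/4 = 55/4
Then substitute into demand:
Q* = 60 - 3 * 55/4 = 75/4

75/4


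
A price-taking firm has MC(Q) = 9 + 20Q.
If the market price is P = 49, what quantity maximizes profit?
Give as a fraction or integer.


In perfect competition, profit is maximized where P = MC.
49 = 9 + 20Q
40 = 20Q
Q* = 40/20 = 2

2


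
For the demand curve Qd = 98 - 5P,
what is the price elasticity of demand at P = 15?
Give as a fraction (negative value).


dQ/dP = -5
At P = 15: Q = 98 - 5*15 = 23
E = (dQ/dP)(P/Q) = (-5)(15/23) = -75/23

-75/23


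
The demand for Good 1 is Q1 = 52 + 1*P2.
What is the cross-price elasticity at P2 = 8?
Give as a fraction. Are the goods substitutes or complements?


dQ1/dP2 = 1
At P2 = 8: Q1 = 52 + 1*8 = 60
Exy = (dQ1/dP2)(P2/Q1) = 1 * 8 / 60 = 2/15
Since Exy > 0, the goods are substitutes.

2/15 (substitutes)


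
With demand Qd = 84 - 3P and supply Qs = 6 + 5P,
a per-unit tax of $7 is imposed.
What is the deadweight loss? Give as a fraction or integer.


Pre-tax equilibrium quantity: Q* = 219/4
Post-tax equilibrium quantity: Q_tax = 333/8
Reduction in quantity: Q* - Q_tax = 105/8
DWL = (1/2) * tax * (Q* - Q_tax)
DWL = (1/2) * 7 * 105/8 = 735/16

735/16


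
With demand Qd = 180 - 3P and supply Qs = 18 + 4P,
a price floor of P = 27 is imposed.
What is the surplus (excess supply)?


At P = 27:
Qd = 180 - 3*27 = 99
Qs = 18 + 4*27 = 126
Surplus = Qs - Qd = 126 - 99 = 27

27


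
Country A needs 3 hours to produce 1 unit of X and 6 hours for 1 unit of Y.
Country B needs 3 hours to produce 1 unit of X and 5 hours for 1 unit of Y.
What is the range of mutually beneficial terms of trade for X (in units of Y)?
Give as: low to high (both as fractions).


Opportunity cost of X for Country A = hours_X / hours_Y = 3/6 = 1/2 units of Y
Opportunity cost of X for Country B = hours_X / hours_Y = 3/5 = 3/5 units of Y
Terms of trade must be between the two opportunity costs.
Range: 1/2 to 3/5

1/2 to 3/5


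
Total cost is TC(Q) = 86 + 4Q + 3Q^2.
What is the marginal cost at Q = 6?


MC = dTC/dQ = 4 + 2*3*Q
At Q = 6:
MC = 4 + 6*6
MC = 4 + 36 = 40

40


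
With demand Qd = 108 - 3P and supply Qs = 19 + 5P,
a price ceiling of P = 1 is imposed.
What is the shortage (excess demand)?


At P = 1:
Qd = 108 - 3*1 = 105
Qs = 19 + 5*1 = 24
Shortage = Qd - Qs = 105 - 24 = 81

81


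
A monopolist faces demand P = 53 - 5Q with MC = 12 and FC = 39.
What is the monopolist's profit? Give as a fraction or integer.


MR = MC: 53 - 10Q = 12
Q* = 41/10
P* = 53 - 5*41/10 = 65/2
Profit = (P* - MC)*Q* - FC
= (65/2 - 12)*41/10 - 39
= 41/2*41/10 - 39
= 1681/20 - 39 = 901/20

901/20


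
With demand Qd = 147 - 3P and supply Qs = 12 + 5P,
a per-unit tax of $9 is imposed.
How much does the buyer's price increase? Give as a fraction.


With a per-unit tax, the buyer's price increase depends on relative slopes.
Supply slope: d = 5, Demand slope: b = 3
Buyer's price increase = d * tax / (b + d)
= 5 * 9 / (3 + 5)
= 45 / 8 = 45/8

45/8


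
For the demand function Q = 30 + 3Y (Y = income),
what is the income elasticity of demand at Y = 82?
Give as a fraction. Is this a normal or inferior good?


dQ/dY = 3
At Y = 82: Q = 30 + 3*82 = 276
Ey = (dQ/dY)(Y/Q) = 3 * 82 / 276 = 41/46
Since Ey > 0, this is a normal good.

41/46 (normal good)


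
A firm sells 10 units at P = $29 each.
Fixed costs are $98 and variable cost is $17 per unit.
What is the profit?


Total Revenue = P * Q = 29 * 10 = $290
Total Cost = FC + VC*Q = 98 + 17*10 = $268
Profit = TR - TC = 290 - 268 = $22

$22


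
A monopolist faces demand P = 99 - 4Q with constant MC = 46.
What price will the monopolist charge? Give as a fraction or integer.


MR = 99 - 8Q
Set MR = MC: 99 - 8Q = 46
Q* = 53/8
Substitute into demand:
P* = 99 - 4*53/8 = 145/2

145/2


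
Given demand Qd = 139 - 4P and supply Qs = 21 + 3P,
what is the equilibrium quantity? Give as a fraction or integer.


First find equilibrium price:
139 - 4P = 21 + 3P
P* = 118/7 = 118/7
Then substitute into demand:
Q* = 139 - 4 * 118/7 = 501/7

501/7


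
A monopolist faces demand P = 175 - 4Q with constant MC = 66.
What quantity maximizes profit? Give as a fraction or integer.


TR = P*Q = (175 - 4Q)Q = 175Q - 4Q^2
MR = dTR/dQ = 175 - 8Q
Set MR = MC:
175 - 8Q = 66
109 = 8Q
Q* = 109/8 = 109/8

109/8


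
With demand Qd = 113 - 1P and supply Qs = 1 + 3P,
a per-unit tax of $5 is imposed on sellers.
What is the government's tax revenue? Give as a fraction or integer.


With tax on sellers, new supply: Qs' = 1 + 3(P - 5)
= 3P - 14
New equilibrium quantity:
Q_new = 325/4
Tax revenue = tax * Q_new = 5 * 325/4 = 1625/4

1625/4


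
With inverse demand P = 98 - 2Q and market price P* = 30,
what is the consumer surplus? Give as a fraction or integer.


Maximum willingness to pay (at Q=0): P_max = 98
Quantity demanded at P* = 30:
Q* = (98 - 30)/2 = 34
CS = (1/2) * Q* * (P_max - P*)
CS = (1/2) * 34 * (98 - 30)
CS = (1/2) * 34 * 68 = 1156

1156


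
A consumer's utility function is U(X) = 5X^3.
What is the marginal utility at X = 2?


MU = dU/dX = 5*3*X^(3-1)
MU = 15*X^2
At X = 2:
MU = 15 * 2^2
MU = 15 * 4 = 60

60


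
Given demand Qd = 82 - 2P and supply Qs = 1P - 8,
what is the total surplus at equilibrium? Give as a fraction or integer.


Find equilibrium: 82 - 2P = 1P - 8
82 + 8 = 3P
P* = 90/3 = 30
Q* = 1*30 - 8 = 22
Inverse demand: P = 41 - Q/2, so P_max = 41
Inverse supply: P = 8 + Q/1, so P_min = 8
CS = (1/2) * 22 * (41 - 30) = 121
PS = (1/2) * 22 * (30 - 8) = 242
TS = CS + PS = 121 + 242 = 363

363


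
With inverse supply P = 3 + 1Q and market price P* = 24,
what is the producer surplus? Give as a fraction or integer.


Minimum supply price (at Q=0): P_min = 3
Quantity supplied at P* = 24:
Q* = (24 - 3)/1 = 21
PS = (1/2) * Q* * (P* - P_min)
PS = (1/2) * 21 * (24 - 3)
PS = (1/2) * 21 * 21 = 441/2

441/2


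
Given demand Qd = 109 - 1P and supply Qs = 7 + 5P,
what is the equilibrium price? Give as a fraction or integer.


At equilibrium, Qd = Qs.
109 - 1P = 7 + 5P
109 - 7 = 1P + 5P
102 = 6P
P* = 102/6 = 17

17


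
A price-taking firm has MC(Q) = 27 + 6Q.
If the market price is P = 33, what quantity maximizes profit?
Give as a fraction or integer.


In perfect competition, profit is maximized where P = MC.
33 = 27 + 6Q
6 = 6Q
Q* = 6/6 = 1

1


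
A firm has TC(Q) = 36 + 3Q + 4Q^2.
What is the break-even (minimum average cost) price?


AC(Q) = 36/Q + 3 + 4Q
To minimize: dAC/dQ = -36/Q^2 + 4 = 0
Q^2 = 36/4 = 9
Q* = 3
Min AC = 36/3 + 3 + 4*3
Min AC = 12 + 3 + 12 = 27

27


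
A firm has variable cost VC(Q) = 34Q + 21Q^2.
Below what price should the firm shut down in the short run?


AVC(Q) = VC(Q)/Q = 34 + 21Q
AVC is increasing in Q, so minimum AVC is at Q -> 0+.
Min AVC = 34
The firm should shut down if P < 34.

34


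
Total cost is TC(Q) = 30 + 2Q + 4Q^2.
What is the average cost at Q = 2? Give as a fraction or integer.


TC(2) = 30 + 2*2 + 4*2^2
TC(2) = 30 + 4 + 16 = 50
AC = TC/Q = 50/2 = 25

25


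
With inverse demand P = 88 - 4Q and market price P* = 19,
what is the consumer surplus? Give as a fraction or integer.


Maximum willingness to pay (at Q=0): P_max = 88
Quantity demanded at P* = 19:
Q* = (88 - 19)/4 = 69/4
CS = (1/2) * Q* * (P_max - P*)
CS = (1/2) * 69/4 * (88 - 19)
CS = (1/2) * 69/4 * 69 = 4761/8

4761/8


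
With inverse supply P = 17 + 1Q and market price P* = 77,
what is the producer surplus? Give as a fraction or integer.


Minimum supply price (at Q=0): P_min = 17
Quantity supplied at P* = 77:
Q* = (77 - 17)/1 = 60
PS = (1/2) * Q* * (P* - P_min)
PS = (1/2) * 60 * (77 - 17)
PS = (1/2) * 60 * 60 = 1800

1800


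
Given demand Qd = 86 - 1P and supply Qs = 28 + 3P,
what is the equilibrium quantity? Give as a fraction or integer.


First find equilibrium price:
86 - 1P = 28 + 3P
P* = 58/4 = 29/2
Then substitute into demand:
Q* = 86 - 1 * 29/2 = 143/2

143/2


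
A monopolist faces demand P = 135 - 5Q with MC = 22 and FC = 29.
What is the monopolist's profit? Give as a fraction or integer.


MR = MC: 135 - 10Q = 22
Q* = 113/10
P* = 135 - 5*113/10 = 157/2
Profit = (P* - MC)*Q* - FC
= (157/2 - 22)*113/10 - 29
= 113/2*113/10 - 29
= 12769/20 - 29 = 12189/20

12189/20


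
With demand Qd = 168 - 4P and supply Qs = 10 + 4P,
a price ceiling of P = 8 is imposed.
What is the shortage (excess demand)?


At P = 8:
Qd = 168 - 4*8 = 136
Qs = 10 + 4*8 = 42
Shortage = Qd - Qs = 136 - 42 = 94

94


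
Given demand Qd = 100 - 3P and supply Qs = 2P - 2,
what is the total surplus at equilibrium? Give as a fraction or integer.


Find equilibrium: 100 - 3P = 2P - 2
100 + 2 = 5P
P* = 102/5 = 102/5
Q* = 2*102/5 - 2 = 194/5
Inverse demand: P = 100/3 - Q/3, so P_max = 100/3
Inverse supply: P = 1 + Q/2, so P_min = 1
CS = (1/2) * 194/5 * (100/3 - 102/5) = 18818/75
PS = (1/2) * 194/5 * (102/5 - 1) = 9409/25
TS = CS + PS = 18818/75 + 9409/25 = 9409/15

9409/15


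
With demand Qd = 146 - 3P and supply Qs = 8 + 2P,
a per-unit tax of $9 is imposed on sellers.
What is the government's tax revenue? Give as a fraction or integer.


With tax on sellers, new supply: Qs' = 8 + 2(P - 9)
= 2P - 10
New equilibrium quantity:
Q_new = 262/5
Tax revenue = tax * Q_new = 9 * 262/5 = 2358/5

2358/5


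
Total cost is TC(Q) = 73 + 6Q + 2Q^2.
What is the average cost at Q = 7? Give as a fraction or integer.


TC(7) = 73 + 6*7 + 2*7^2
TC(7) = 73 + 42 + 98 = 213
AC = TC/Q = 213/7 = 213/7

213/7


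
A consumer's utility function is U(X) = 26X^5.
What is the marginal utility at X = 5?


MU = dU/dX = 26*5*X^(5-1)
MU = 130*X^4
At X = 5:
MU = 130 * 5^4
MU = 130 * 625 = 81250

81250


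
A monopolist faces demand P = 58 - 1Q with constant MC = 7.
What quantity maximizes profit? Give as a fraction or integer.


TR = P*Q = (58 - 1Q)Q = 58Q - 1Q^2
MR = dTR/dQ = 58 - 2Q
Set MR = MC:
58 - 2Q = 7
51 = 2Q
Q* = 51/2 = 51/2

51/2


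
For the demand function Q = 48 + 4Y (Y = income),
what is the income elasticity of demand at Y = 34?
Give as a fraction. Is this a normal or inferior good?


dQ/dY = 4
At Y = 34: Q = 48 + 4*34 = 184
Ey = (dQ/dY)(Y/Q) = 4 * 34 / 184 = 17/23
Since Ey > 0, this is a normal good.

17/23 (normal good)


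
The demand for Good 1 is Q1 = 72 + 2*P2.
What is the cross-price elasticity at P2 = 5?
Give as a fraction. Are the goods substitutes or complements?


dQ1/dP2 = 2
At P2 = 5: Q1 = 72 + 2*5 = 82
Exy = (dQ1/dP2)(P2/Q1) = 2 * 5 / 82 = 5/41
Since Exy > 0, the goods are substitutes.

5/41 (substitutes)


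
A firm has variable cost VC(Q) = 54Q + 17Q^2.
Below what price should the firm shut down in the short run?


AVC(Q) = VC(Q)/Q = 54 + 17Q
AVC is increasing in Q, so minimum AVC is at Q -> 0+.
Min AVC = 54
The firm should shut down if P < 54.

54


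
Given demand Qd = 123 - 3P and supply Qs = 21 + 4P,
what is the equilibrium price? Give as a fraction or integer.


At equilibrium, Qd = Qs.
123 - 3P = 21 + 4P
123 - 21 = 3P + 4P
102 = 7P
P* = 102/7 = 102/7

102/7


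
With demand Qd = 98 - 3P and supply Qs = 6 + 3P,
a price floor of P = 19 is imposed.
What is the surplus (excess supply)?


At P = 19:
Qd = 98 - 3*19 = 41
Qs = 6 + 3*19 = 63
Surplus = Qs - Qd = 63 - 41 = 22

22


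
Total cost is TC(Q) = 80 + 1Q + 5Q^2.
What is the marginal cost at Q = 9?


MC = dTC/dQ = 1 + 2*5*Q
At Q = 9:
MC = 1 + 10*9
MC = 1 + 90 = 91

91


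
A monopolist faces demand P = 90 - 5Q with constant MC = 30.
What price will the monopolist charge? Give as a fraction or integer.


MR = 90 - 10Q
Set MR = MC: 90 - 10Q = 30
Q* = 6
Substitute into demand:
P* = 90 - 5*6 = 60

60


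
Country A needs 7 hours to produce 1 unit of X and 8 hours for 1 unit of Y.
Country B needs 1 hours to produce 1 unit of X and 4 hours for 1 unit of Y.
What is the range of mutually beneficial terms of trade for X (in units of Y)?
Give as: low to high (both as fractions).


Opportunity cost of X for Country A = hours_X / hours_Y = 7/8 = 7/8 units of Y
Opportunity cost of X for Country B = hours_X / hours_Y = 1/4 = 1/4 units of Y
Terms of trade must be between the two opportunity costs.
Range: 1/4 to 7/8

1/4 to 7/8


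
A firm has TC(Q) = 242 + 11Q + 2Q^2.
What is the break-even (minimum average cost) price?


AC(Q) = 242/Q + 11 + 2Q
To minimize: dAC/dQ = -242/Q^2 + 2 = 0
Q^2 = 242/2 = 121
Q* = 11
Min AC = 242/11 + 11 + 2*11
Min AC = 22 + 11 + 22 = 55

55


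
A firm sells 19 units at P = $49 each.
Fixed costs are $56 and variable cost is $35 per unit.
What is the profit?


Total Revenue = P * Q = 49 * 19 = $931
Total Cost = FC + VC*Q = 56 + 35*19 = $721
Profit = TR - TC = 931 - 721 = $210

$210


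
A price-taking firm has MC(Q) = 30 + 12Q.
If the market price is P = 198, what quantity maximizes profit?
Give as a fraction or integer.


In perfect competition, profit is maximized where P = MC.
198 = 30 + 12Q
168 = 12Q
Q* = 168/12 = 14

14


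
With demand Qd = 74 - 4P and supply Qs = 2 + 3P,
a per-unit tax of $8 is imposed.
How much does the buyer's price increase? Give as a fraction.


With a per-unit tax, the buyer's price increase depends on relative slopes.
Supply slope: d = 3, Demand slope: b = 4
Buyer's price increase = d * tax / (b + d)
= 3 * 8 / (4 + 3)
= 24 / 7 = 24/7

24/7


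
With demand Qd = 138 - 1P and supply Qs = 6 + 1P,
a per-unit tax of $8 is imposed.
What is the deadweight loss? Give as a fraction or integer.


Pre-tax equilibrium quantity: Q* = 72
Post-tax equilibrium quantity: Q_tax = 68
Reduction in quantity: Q* - Q_tax = 4
DWL = (1/2) * tax * (Q* - Q_tax)
DWL = (1/2) * 8 * 4 = 16

16


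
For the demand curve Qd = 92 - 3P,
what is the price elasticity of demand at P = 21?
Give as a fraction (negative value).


dQ/dP = -3
At P = 21: Q = 92 - 3*21 = 29
E = (dQ/dP)(P/Q) = (-3)(21/29) = -63/29

-63/29


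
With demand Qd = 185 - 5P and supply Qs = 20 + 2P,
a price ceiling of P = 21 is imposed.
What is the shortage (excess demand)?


At P = 21:
Qd = 185 - 5*21 = 80
Qs = 20 + 2*21 = 62
Shortage = Qd - Qs = 80 - 62 = 18

18


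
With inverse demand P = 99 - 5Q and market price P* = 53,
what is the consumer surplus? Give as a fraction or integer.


Maximum willingness to pay (at Q=0): P_max = 99
Quantity demanded at P* = 53:
Q* = (99 - 53)/5 = 46/5
CS = (1/2) * Q* * (P_max - P*)
CS = (1/2) * 46/5 * (99 - 53)
CS = (1/2) * 46/5 * 46 = 1058/5

1058/5


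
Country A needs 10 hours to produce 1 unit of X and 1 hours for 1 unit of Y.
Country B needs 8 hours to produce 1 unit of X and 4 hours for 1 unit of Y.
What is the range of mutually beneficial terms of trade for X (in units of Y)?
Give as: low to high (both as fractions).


Opportunity cost of X for Country A = hours_X / hours_Y = 10/1 = 10 units of Y
Opportunity cost of X for Country B = hours_X / hours_Y = 8/4 = 2 units of Y
Terms of trade must be between the two opportunity costs.
Range: 2 to 10

2 to 10


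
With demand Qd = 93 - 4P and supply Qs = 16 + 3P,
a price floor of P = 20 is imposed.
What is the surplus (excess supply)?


At P = 20:
Qd = 93 - 4*20 = 13
Qs = 16 + 3*20 = 76
Surplus = Qs - Qd = 76 - 13 = 63

63


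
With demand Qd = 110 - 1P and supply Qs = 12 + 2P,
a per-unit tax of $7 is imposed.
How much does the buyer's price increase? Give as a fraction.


With a per-unit tax, the buyer's price increase depends on relative slopes.
Supply slope: d = 2, Demand slope: b = 1
Buyer's price increase = d * tax / (b + d)
= 2 * 7 / (1 + 2)
= 14 / 3 = 14/3

14/3


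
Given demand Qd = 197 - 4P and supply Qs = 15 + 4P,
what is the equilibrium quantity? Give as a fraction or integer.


First find equilibrium price:
197 - 4P = 15 + 4P
P* = 182/8 = 91/4
Then substitute into demand:
Q* = 197 - 4 * 91/4 = 106

106


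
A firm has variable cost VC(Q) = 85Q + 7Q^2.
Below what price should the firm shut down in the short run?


AVC(Q) = VC(Q)/Q = 85 + 7Q
AVC is increasing in Q, so minimum AVC is at Q -> 0+.
Min AVC = 85
The firm should shut down if P < 85.

85


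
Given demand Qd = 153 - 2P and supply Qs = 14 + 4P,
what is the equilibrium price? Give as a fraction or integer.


At equilibrium, Qd = Qs.
153 - 2P = 14 + 4P
153 - 14 = 2P + 4P
139 = 6P
P* = 139/6 = 139/6

139/6


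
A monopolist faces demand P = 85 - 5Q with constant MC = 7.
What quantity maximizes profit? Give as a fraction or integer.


TR = P*Q = (85 - 5Q)Q = 85Q - 5Q^2
MR = dTR/dQ = 85 - 10Q
Set MR = MC:
85 - 10Q = 7
78 = 10Q
Q* = 78/10 = 39/5

39/5


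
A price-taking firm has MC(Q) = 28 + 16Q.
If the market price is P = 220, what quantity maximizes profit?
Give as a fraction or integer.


In perfect competition, profit is maximized where P = MC.
220 = 28 + 16Q
192 = 16Q
Q* = 192/16 = 12

12


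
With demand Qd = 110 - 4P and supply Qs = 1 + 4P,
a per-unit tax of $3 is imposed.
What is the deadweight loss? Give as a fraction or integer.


Pre-tax equilibrium quantity: Q* = 111/2
Post-tax equilibrium quantity: Q_tax = 99/2
Reduction in quantity: Q* - Q_tax = 6
DWL = (1/2) * tax * (Q* - Q_tax)
DWL = (1/2) * 3 * 6 = 9

9


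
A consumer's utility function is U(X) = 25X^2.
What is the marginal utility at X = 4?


MU = dU/dX = 25*2*X^(2-1)
MU = 50*X^1
At X = 4:
MU = 50 * 4^1
MU = 50 * 4 = 200

200


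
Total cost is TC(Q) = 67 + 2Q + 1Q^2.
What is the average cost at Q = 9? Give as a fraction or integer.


TC(9) = 67 + 2*9 + 1*9^2
TC(9) = 67 + 18 + 81 = 166
AC = TC/Q = 166/9 = 166/9

166/9


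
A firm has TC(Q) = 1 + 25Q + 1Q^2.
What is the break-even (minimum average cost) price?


AC(Q) = 1/Q + 25 + 1Q
To minimize: dAC/dQ = -1/Q^2 + 1 = 0
Q^2 = 1/1 = 1
Q* = 1
Min AC = 1/1 + 25 + 1*1
Min AC = 1 + 25 + 1 = 27

27


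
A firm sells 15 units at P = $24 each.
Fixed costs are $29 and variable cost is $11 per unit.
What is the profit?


Total Revenue = P * Q = 24 * 15 = $360
Total Cost = FC + VC*Q = 29 + 11*15 = $194
Profit = TR - TC = 360 - 194 = $166

$166


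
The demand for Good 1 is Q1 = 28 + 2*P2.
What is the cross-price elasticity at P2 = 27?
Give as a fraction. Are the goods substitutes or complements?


dQ1/dP2 = 2
At P2 = 27: Q1 = 28 + 2*27 = 82
Exy = (dQ1/dP2)(P2/Q1) = 2 * 27 / 82 = 27/41
Since Exy > 0, the goods are substitutes.

27/41 (substitutes)


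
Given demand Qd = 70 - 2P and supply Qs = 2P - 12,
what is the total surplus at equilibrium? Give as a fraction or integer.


Find equilibrium: 70 - 2P = 2P - 12
70 + 12 = 4P
P* = 82/4 = 41/2
Q* = 2*41/2 - 12 = 29
Inverse demand: P = 35 - Q/2, so P_max = 35
Inverse supply: P = 6 + Q/2, so P_min = 6
CS = (1/2) * 29 * (35 - 41/2) = 841/4
PS = (1/2) * 29 * (41/2 - 6) = 841/4
TS = CS + PS = 841/4 + 841/4 = 841/2

841/2


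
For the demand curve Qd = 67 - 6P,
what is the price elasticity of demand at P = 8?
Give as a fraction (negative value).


dQ/dP = -6
At P = 8: Q = 67 - 6*8 = 19
E = (dQ/dP)(P/Q) = (-6)(8/19) = -48/19

-48/19


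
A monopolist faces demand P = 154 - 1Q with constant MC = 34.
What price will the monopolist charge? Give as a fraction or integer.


MR = 154 - 2Q
Set MR = MC: 154 - 2Q = 34
Q* = 60
Substitute into demand:
P* = 154 - 1*60 = 94

94


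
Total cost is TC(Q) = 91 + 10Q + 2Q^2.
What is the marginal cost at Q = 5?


MC = dTC/dQ = 10 + 2*2*Q
At Q = 5:
MC = 10 + 4*5
MC = 10 + 20 = 30

30


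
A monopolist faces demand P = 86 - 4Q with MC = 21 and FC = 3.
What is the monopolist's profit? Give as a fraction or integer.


MR = MC: 86 - 8Q = 21
Q* = 65/8
P* = 86 - 4*65/8 = 107/2
Profit = (P* - MC)*Q* - FC
= (107/2 - 21)*65/8 - 3
= 65/2*65/8 - 3
= 4225/16 - 3 = 4177/16

4177/16


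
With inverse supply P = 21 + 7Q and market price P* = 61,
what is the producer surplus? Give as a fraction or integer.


Minimum supply price (at Q=0): P_min = 21
Quantity supplied at P* = 61:
Q* = (61 - 21)/7 = 40/7
PS = (1/2) * Q* * (P* - P_min)
PS = (1/2) * 40/7 * (61 - 21)
PS = (1/2) * 40/7 * 40 = 800/7

800/7


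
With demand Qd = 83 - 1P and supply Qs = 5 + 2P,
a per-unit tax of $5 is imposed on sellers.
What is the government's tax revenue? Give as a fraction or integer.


With tax on sellers, new supply: Qs' = 5 + 2(P - 5)
= 2P - 5
New equilibrium quantity:
Q_new = 161/3
Tax revenue = tax * Q_new = 5 * 161/3 = 805/3

805/3


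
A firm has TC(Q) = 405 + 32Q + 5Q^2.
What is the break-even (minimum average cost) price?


AC(Q) = 405/Q + 32 + 5Q
To minimize: dAC/dQ = -405/Q^2 + 5 = 0
Q^2 = 405/5 = 81
Q* = 9
Min AC = 405/9 + 32 + 5*9
Min AC = 45 + 32 + 45 = 122

122


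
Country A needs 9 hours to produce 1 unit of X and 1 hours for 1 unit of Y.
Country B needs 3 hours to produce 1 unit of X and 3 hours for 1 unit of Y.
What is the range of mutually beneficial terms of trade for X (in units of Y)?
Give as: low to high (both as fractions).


Opportunity cost of X for Country A = hours_X / hours_Y = 9/1 = 9 units of Y
Opportunity cost of X for Country B = hours_X / hours_Y = 3/3 = 1 units of Y
Terms of trade must be between the two opportunity costs.
Range: 1 to 9

1 to 9


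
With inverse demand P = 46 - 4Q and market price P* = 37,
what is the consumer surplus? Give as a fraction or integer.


Maximum willingness to pay (at Q=0): P_max = 46
Quantity demanded at P* = 37:
Q* = (46 - 37)/4 = 9/4
CS = (1/2) * Q* * (P_max - P*)
CS = (1/2) * 9/4 * (46 - 37)
CS = (1/2) * 9/4 * 9 = 81/8

81/8


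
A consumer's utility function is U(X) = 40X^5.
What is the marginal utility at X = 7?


MU = dU/dX = 40*5*X^(5-1)
MU = 200*X^4
At X = 7:
MU = 200 * 7^4
MU = 200 * 2401 = 480200

480200


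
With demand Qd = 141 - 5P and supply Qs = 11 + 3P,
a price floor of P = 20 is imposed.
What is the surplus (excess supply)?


At P = 20:
Qd = 141 - 5*20 = 41
Qs = 11 + 3*20 = 71
Surplus = Qs - Qd = 71 - 41 = 30

30


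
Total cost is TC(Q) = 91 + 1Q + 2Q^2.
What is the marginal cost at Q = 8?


MC = dTC/dQ = 1 + 2*2*Q
At Q = 8:
MC = 1 + 4*8
MC = 1 + 32 = 33

33


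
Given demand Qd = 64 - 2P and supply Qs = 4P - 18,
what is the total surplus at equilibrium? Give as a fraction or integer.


Find equilibrium: 64 - 2P = 4P - 18
64 + 18 = 6P
P* = 82/6 = 41/3
Q* = 4*41/3 - 18 = 110/3
Inverse demand: P = 32 - Q/2, so P_max = 32
Inverse supply: P = 9/2 + Q/4, so P_min = 9/2
CS = (1/2) * 110/3 * (32 - 41/3) = 3025/9
PS = (1/2) * 110/3 * (41/3 - 9/2) = 3025/18
TS = CS + PS = 3025/9 + 3025/18 = 3025/6

3025/6


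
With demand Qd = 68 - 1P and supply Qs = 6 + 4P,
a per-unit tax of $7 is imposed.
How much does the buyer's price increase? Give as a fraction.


With a per-unit tax, the buyer's price increase depends on relative slopes.
Supply slope: d = 4, Demand slope: b = 1
Buyer's price increase = d * tax / (b + d)
= 4 * 7 / (1 + 4)
= 28 / 5 = 28/5

28/5


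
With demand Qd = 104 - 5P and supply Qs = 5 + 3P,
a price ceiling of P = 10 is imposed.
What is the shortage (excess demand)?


At P = 10:
Qd = 104 - 5*10 = 54
Qs = 5 + 3*10 = 35
Shortage = Qd - Qs = 54 - 35 = 19

19


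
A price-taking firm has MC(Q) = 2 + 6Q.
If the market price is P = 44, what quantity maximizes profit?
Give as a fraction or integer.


In perfect competition, profit is maximized where P = MC.
44 = 2 + 6Q
42 = 6Q
Q* = 42/6 = 7

7


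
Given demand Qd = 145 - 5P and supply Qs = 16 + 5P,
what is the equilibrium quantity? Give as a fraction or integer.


First find equilibrium price:
145 - 5P = 16 + 5P
P* = 129/10 = 129/10
Then substitute into demand:
Q* = 145 - 5 * 129/10 = 161/2

161/2


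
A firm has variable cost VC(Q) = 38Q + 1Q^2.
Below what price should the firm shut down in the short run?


AVC(Q) = VC(Q)/Q = 38 + 1Q
AVC is increasing in Q, so minimum AVC is at Q -> 0+.
Min AVC = 38
The firm should shut down if P < 38.

38


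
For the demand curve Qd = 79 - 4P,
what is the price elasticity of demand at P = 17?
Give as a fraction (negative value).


dQ/dP = -4
At P = 17: Q = 79 - 4*17 = 11
E = (dQ/dP)(P/Q) = (-4)(17/11) = -68/11

-68/11


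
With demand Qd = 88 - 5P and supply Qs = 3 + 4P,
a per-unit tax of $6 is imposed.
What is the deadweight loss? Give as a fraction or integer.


Pre-tax equilibrium quantity: Q* = 367/9
Post-tax equilibrium quantity: Q_tax = 247/9
Reduction in quantity: Q* - Q_tax = 40/3
DWL = (1/2) * tax * (Q* - Q_tax)
DWL = (1/2) * 6 * 40/3 = 40

40


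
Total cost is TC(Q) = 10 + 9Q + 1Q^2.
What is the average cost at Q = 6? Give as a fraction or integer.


TC(6) = 10 + 9*6 + 1*6^2
TC(6) = 10 + 54 + 36 = 100
AC = TC/Q = 100/6 = 50/3

50/3


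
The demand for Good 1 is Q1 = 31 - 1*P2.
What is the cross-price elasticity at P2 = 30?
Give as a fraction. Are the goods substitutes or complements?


dQ1/dP2 = -1
At P2 = 30: Q1 = 31 - 1*30 = 1
Exy = (dQ1/dP2)(P2/Q1) = -1 * 30 / 1 = -30
Since Exy < 0, the goods are complements.

-30 (complements)


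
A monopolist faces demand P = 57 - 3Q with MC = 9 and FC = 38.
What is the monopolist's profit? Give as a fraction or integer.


MR = MC: 57 - 6Q = 9
Q* = 8
P* = 57 - 3*8 = 33
Profit = (P* - MC)*Q* - FC
= (33 - 9)*8 - 38
= 24*8 - 38
= 192 - 38 = 154

154


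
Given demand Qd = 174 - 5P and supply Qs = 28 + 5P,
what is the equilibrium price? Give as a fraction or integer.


At equilibrium, Qd = Qs.
174 - 5P = 28 + 5P
174 - 28 = 5P + 5P
146 = 10P
P* = 146/10 = 73/5

73/5


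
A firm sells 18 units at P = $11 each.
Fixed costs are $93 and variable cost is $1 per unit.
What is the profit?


Total Revenue = P * Q = 11 * 18 = $198
Total Cost = FC + VC*Q = 93 + 1*18 = $111
Profit = TR - TC = 198 - 111 = $87

$87


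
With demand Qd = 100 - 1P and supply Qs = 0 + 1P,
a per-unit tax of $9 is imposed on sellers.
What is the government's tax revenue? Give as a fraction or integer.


With tax on sellers, new supply: Qs' = 0 + 1(P - 9)
= 1P - 9
New equilibrium quantity:
Q_new = 91/2
Tax revenue = tax * Q_new = 9 * 91/2 = 819/2

819/2


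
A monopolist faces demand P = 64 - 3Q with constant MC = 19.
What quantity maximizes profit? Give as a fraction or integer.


TR = P*Q = (64 - 3Q)Q = 64Q - 3Q^2
MR = dTR/dQ = 64 - 6Q
Set MR = MC:
64 - 6Q = 19
45 = 6Q
Q* = 45/6 = 15/2

15/2


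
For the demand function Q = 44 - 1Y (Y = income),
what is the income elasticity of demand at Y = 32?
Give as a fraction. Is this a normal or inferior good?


dQ/dY = -1
At Y = 32: Q = 44 - 1*32 = 12
Ey = (dQ/dY)(Y/Q) = -1 * 32 / 12 = -8/3
Since Ey < 0, this is a inferior good.

-8/3 (inferior good)


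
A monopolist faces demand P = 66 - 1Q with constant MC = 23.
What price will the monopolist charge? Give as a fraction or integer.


MR = 66 - 2Q
Set MR = MC: 66 - 2Q = 23
Q* = 43/2
Substitute into demand:
P* = 66 - 1*43/2 = 89/2

89/2


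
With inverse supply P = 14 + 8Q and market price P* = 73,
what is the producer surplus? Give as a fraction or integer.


Minimum supply price (at Q=0): P_min = 14
Quantity supplied at P* = 73:
Q* = (73 - 14)/8 = 59/8
PS = (1/2) * Q* * (P* - P_min)
PS = (1/2) * 59/8 * (73 - 14)
PS = (1/2) * 59/8 * 59 = 3481/16

3481/16


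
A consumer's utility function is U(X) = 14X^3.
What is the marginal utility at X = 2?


MU = dU/dX = 14*3*X^(3-1)
MU = 42*X^2
At X = 2:
MU = 42 * 2^2
MU = 42 * 4 = 168

168


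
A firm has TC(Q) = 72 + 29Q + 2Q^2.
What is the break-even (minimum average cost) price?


AC(Q) = 72/Q + 29 + 2Q
To minimize: dAC/dQ = -72/Q^2 + 2 = 0
Q^2 = 72/2 = 36
Q* = 6
Min AC = 72/6 + 29 + 2*6
Min AC = 12 + 29 + 12 = 53

53


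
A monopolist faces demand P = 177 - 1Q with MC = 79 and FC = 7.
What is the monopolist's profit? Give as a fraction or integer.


MR = MC: 177 - 2Q = 79
Q* = 49
P* = 177 - 1*49 = 128
Profit = (P* - MC)*Q* - FC
= (128 - 79)*49 - 7
= 49*49 - 7
= 2401 - 7 = 2394

2394


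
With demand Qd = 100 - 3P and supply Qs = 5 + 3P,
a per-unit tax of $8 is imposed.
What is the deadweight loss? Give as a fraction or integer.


Pre-tax equilibrium quantity: Q* = 105/2
Post-tax equilibrium quantity: Q_tax = 81/2
Reduction in quantity: Q* - Q_tax = 12
DWL = (1/2) * tax * (Q* - Q_tax)
DWL = (1/2) * 8 * 12 = 48

48


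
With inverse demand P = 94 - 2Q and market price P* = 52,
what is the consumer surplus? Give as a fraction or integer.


Maximum willingness to pay (at Q=0): P_max = 94
Quantity demanded at P* = 52:
Q* = (94 - 52)/2 = 21
CS = (1/2) * Q* * (P_max - P*)
CS = (1/2) * 21 * (94 - 52)
CS = (1/2) * 21 * 42 = 441

441


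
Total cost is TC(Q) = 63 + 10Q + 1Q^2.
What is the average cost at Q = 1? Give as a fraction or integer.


TC(1) = 63 + 10*1 + 1*1^2
TC(1) = 63 + 10 + 1 = 74
AC = TC/Q = 74/1 = 74

74


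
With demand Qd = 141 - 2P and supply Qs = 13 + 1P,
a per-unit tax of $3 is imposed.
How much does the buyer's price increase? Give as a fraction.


With a per-unit tax, the buyer's price increase depends on relative slopes.
Supply slope: d = 1, Demand slope: b = 2
Buyer's price increase = d * tax / (b + d)
= 1 * 3 / (2 + 1)
= 3 / 3 = 1

1


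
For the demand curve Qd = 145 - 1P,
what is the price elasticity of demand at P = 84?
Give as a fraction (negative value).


dQ/dP = -1
At P = 84: Q = 145 - 1*84 = 61
E = (dQ/dP)(P/Q) = (-1)(84/61) = -84/61

-84/61


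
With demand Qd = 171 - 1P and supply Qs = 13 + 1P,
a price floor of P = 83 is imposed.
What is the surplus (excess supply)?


At P = 83:
Qd = 171 - 1*83 = 88
Qs = 13 + 1*83 = 96
Surplus = Qs - Qd = 96 - 88 = 8

8


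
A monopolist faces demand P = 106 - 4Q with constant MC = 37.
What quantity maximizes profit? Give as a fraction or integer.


TR = P*Q = (106 - 4Q)Q = 106Q - 4Q^2
MR = dTR/dQ = 106 - 8Q
Set MR = MC:
106 - 8Q = 37
69 = 8Q
Q* = 69/8 = 69/8

69/8


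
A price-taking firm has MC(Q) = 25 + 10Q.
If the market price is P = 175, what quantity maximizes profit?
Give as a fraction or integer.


In perfect competition, profit is maximized where P = MC.
175 = 25 + 10Q
150 = 10Q
Q* = 150/10 = 15

15


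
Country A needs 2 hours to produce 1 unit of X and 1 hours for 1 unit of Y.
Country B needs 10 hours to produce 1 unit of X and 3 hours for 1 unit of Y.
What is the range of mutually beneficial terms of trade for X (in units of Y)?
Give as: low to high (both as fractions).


Opportunity cost of X for Country A = hours_X / hours_Y = 2/1 = 2 units of Y
Opportunity cost of X for Country B = hours_X / hours_Y = 10/3 = 10/3 units of Y
Terms of trade must be between the two opportunity costs.
Range: 2 to 10/3

2 to 10/3


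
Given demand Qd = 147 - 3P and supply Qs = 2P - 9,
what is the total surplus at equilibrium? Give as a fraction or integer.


Find equilibrium: 147 - 3P = 2P - 9
147 + 9 = 5P
P* = 156/5 = 156/5
Q* = 2*156/5 - 9 = 267/5
Inverse demand: P = 49 - Q/3, so P_max = 49
Inverse supply: P = 9/2 + Q/2, so P_min = 9/2
CS = (1/2) * 267/5 * (49 - 156/5) = 23763/50
PS = (1/2) * 267/5 * (156/5 - 9/2) = 71289/100
TS = CS + PS = 23763/50 + 71289/100 = 23763/20

23763/20


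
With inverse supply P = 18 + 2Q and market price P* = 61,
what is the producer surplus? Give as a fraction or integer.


Minimum supply price (at Q=0): P_min = 18
Quantity supplied at P* = 61:
Q* = (61 - 18)/2 = 43/2
PS = (1/2) * Q* * (P* - P_min)
PS = (1/2) * 43/2 * (61 - 18)
PS = (1/2) * 43/2 * 43 = 1849/4

1849/4


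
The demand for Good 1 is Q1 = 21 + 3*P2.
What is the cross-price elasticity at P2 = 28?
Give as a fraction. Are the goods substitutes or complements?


dQ1/dP2 = 3
At P2 = 28: Q1 = 21 + 3*28 = 105
Exy = (dQ1/dP2)(P2/Q1) = 3 * 28 / 105 = 4/5
Since Exy > 0, the goods are substitutes.

4/5 (substitutes)


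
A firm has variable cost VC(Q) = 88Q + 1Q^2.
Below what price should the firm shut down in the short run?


AVC(Q) = VC(Q)/Q = 88 + 1Q
AVC is increasing in Q, so minimum AVC is at Q -> 0+.
Min AVC = 88
The firm should shut down if P < 88.

88


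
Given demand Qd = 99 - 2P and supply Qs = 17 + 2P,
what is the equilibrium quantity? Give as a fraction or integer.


First find equilibrium price:
99 - 2P = 17 + 2P
P* = 82/4 = 41/2
Then substitute into demand:
Q* = 99 - 2 * 41/2 = 58

58


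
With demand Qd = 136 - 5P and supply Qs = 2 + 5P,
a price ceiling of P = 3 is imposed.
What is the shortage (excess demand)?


At P = 3:
Qd = 136 - 5*3 = 121
Qs = 2 + 5*3 = 17
Shortage = Qd - Qs = 121 - 17 = 104

104


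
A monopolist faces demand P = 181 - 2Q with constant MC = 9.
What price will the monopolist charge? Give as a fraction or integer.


MR = 181 - 4Q
Set MR = MC: 181 - 4Q = 9
Q* = 43
Substitute into demand:
P* = 181 - 2*43 = 95

95


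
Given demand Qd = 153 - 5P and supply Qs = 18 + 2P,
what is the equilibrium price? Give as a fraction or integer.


At equilibrium, Qd = Qs.
153 - 5P = 18 + 2P
153 - 18 = 5P + 2P
135 = 7P
P* = 135/7 = 135/7

135/7


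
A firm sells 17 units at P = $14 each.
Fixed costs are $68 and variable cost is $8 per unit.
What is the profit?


Total Revenue = P * Q = 14 * 17 = $238
Total Cost = FC + VC*Q = 68 + 8*17 = $204
Profit = TR - TC = 238 - 204 = $34

$34


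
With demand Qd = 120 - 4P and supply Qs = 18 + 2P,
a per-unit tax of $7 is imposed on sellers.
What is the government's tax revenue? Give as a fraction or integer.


With tax on sellers, new supply: Qs' = 18 + 2(P - 7)
= 4 + 2P
New equilibrium quantity:
Q_new = 128/3
Tax revenue = tax * Q_new = 7 * 128/3 = 896/3

896/3


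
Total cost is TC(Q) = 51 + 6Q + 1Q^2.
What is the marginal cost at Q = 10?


MC = dTC/dQ = 6 + 2*1*Q
At Q = 10:
MC = 6 + 2*10
MC = 6 + 20 = 26

26


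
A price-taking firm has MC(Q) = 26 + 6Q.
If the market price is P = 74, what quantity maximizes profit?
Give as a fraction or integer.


In perfect competition, profit is maximized where P = MC.
74 = 26 + 6Q
48 = 6Q
Q* = 48/6 = 8

8


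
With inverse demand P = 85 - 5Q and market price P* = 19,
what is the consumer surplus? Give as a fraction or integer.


Maximum willingness to pay (at Q=0): P_max = 85
Quantity demanded at P* = 19:
Q* = (85 - 19)/5 = 66/5
CS = (1/2) * Q* * (P_max - P*)
CS = (1/2) * 66/5 * (85 - 19)
CS = (1/2) * 66/5 * 66 = 2178/5

2178/5


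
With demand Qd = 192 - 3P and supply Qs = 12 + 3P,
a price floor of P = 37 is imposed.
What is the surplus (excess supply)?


At P = 37:
Qd = 192 - 3*37 = 81
Qs = 12 + 3*37 = 123
Surplus = Qs - Qd = 123 - 81 = 42

42


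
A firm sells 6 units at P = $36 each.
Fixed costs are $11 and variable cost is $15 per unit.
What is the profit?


Total Revenue = P * Q = 36 * 6 = $216
Total Cost = FC + VC*Q = 11 + 15*6 = $101
Profit = TR - TC = 216 - 101 = $115

$115
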